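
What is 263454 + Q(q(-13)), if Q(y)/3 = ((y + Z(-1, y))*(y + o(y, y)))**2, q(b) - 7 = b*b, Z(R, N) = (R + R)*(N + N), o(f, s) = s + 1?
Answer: 104217249822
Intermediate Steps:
o(f, s) = 1 + s
Z(R, N) = 4*N*R (Z(R, N) = (2*R)*(2*N) = 4*N*R)
q(b) = 7 + b**2 (q(b) = 7 + b*b = 7 + b**2)
Q(y) = 27*y**2*(1 + 2*y)**2 (Q(y) = 3*((y + 4*y*(-1))*(y + (1 + y)))**2 = 3*((y - 4*y)*(1 + 2*y))**2 = 3*((-3*y)*(1 + 2*y))**2 = 3*(-3*y*(1 + 2*y))**2 = 3*(9*y**2*(1 + 2*y)**2) = 27*y**2*(1 + 2*y)**2)
263454 + Q(q(-13)) = 263454 + 27*(7 + (-13)**2)**2*(1 + 2*(7 + (-13)**2))**2 = 263454 + 27*(7 + 169)**2*(1 + 2*(7 + 169))**2 = 263454 + 27*176**2*(1 + 2*176)**2 = 263454 + 27*30976*(1 + 352)**2 = 263454 + 27*30976*353**2 = 263454 + 27*30976*124609 = 263454 + 104216986368 = 104217249822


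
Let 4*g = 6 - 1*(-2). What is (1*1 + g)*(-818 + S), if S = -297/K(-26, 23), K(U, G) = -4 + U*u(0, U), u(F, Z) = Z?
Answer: -549993/224 ≈ -2455.3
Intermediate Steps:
g = 2 (g = (6 - 1*(-2))/4 = (6 + 2)/4 = (¼)*8 = 2)
K(U, G) = -4 + U² (K(U, G) = -4 + U*U = -4 + U²)
S = -99/224 (S = -297/(-4 + (-26)²) = -297/(-4 + 676) = -297/672 = -297*1/672 = -99/224 ≈ -0.44196)
(1*1 + g)*(-818 + S) = (1*1 + 2)*(-818 - 99/224) = (1 + 2)*(-183331/224) = 3*(-183331/224) = -549993/224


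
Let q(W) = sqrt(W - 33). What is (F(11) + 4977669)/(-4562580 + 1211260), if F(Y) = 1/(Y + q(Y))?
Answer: (-4977669*sqrt(22) + 54754360*I)/(3351320*(sqrt(22) - 11*I)) ≈ -1.4853 + 9.7789e-9*I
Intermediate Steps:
q(W) = sqrt(-33 + W)
F(Y) = 1/(Y + sqrt(-33 + Y))
(F(11) + 4977669)/(-4562580 + 1211260) = (1/(11 + sqrt(-33 + 11)) + 4977669)/(-4562580 + 1211260) = (1/(11 + sqrt(-22)) + 4977669)/(-3351320) = (1/(11 + I*sqrt(22)) + 4977669)*(-1/3351320) = (4977669 + 1/(11 + I*sqrt(22)))*(-1/3351320) = -4977669/3351320 - 1/(3351320*(11 + I*sqrt(22)))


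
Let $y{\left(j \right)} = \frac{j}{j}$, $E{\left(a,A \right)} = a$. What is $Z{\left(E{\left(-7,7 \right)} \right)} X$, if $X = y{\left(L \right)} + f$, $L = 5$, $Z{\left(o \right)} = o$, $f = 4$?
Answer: $-35$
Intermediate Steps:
$y{\left(j \right)} = 1$
$X = 5$ ($X = 1 + 4 = 5$)
$Z{\left(E{\left(-7,7 \right)} \right)} X = \left(-7\right) 5 = -35$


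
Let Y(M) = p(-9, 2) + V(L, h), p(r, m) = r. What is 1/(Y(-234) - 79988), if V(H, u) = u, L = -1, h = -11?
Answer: -1/80008 ≈ -1.2499e-5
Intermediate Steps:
Y(M) = -20 (Y(M) = -9 - 11 = -20)
1/(Y(-234) - 79988) = 1/(-20 - 79988) = 1/(-80008) = -1/80008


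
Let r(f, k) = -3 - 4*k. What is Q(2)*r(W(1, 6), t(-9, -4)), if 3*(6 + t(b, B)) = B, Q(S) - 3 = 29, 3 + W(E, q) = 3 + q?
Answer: 2528/3 ≈ 842.67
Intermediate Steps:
W(E, q) = q (W(E, q) = -3 + (3 + q) = q)
Q(S) = 32 (Q(S) = 3 + 29 = 32)
t(b, B) = -6 + B/3
Q(2)*r(W(1, 6), t(-9, -4)) = 32*(-3 - 4*(-6 + (⅓)*(-4))) = 32*(-3 - 4*(-6 - 4/3)) = 32*(-3 - 4*(-22/3)) = 32*(-3 + 88/3) = 32*(79/3) = 2528/3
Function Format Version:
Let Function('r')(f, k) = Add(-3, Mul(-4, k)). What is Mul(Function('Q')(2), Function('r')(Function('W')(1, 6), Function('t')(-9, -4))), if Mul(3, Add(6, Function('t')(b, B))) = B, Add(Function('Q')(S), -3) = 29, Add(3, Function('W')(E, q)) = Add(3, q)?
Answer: Rational(2528, 3) ≈ 842.67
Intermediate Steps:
Function('W')(E, q) = q (Function('W')(E, q) = Add(-3, Add(3, q)) = q)
Function('Q')(S) = 32 (Function('Q')(S) = Add(3, 29) = 32)
Function('t')(b, B) = Add(-6, Mul(Rational(1, 3), B))
Mul(Function('Q')(2), Function('r')(Function('W')(1, 6), Function('t')(-9, -4))) = Mul(32, Add(-3, Mul(-4, Add(-6, Mul(Rational(1, 3), -4))))) = Mul(32, Add(-3, Mul(-4, Add(-6, Rational(-4, 3))))) = Mul(32, Add(-3, Mul(-4, Rational(-22, 3)))) = Mul(32, Add(-3, Rational(88, 3))) = Mul(32, Rational(79, 3)) = Rational(2528, 3)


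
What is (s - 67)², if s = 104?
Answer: 1369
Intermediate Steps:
(s - 67)² = (104 - 67)² = 37² = 1369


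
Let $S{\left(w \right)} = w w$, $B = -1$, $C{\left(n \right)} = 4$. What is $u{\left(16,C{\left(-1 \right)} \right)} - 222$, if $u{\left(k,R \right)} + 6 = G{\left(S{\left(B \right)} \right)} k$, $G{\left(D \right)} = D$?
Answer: $-212$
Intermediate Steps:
$S{\left(w \right)} = w^{2}$
$u{\left(k,R \right)} = -6 + k$ ($u{\left(k,R \right)} = -6 + \left(-1\right)^{2} k = -6 + 1 k = -6 + k$)
$u{\left(16,C{\left(-1 \right)} \right)} - 222 = \left(-6 + 16\right) - 222 = 10 - 222 = -212$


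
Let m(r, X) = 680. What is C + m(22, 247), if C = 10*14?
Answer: 820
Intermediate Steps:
C = 140
C + m(22, 247) = 140 + 680 = 820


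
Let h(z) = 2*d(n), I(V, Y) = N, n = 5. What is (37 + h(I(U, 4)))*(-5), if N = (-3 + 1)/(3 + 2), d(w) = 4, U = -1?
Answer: -225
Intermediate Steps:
N = -2/5 ≈ -0.40000
I(V, Y) = -2/5
h(z) = 8 (h(z) = 2*4 = 8)
(37 + h(I(U, 4)))*(-5) = (37 + 8)*(-5) = 45*(-5) = -225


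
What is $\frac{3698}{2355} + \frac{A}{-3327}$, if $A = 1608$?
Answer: $\frac{2838802}{2611695} \approx 1.087$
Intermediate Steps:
$\frac{3698}{2355} + \frac{A}{-3327} = \frac{3698}{2355} + \frac{1608}{-3327} = 3698 \cdot \frac{1}{2355} + 1608 \left(- \frac{1}{3327}\right) = \frac{3698}{2355} - \frac{536}{1109} = \frac{2838802}{2611695}$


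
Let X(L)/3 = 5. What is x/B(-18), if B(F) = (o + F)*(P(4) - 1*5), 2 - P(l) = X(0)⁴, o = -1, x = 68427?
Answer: 22809/320644 ≈ 0.071135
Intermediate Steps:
X(L) = 15 (X(L) = 3*5 = 15)
P(l) = -50623 (P(l) = 2 - 1*15⁴ = 2 - 1*50625 = 2 - 50625 = -50623)
B(F) = 50628 - 50628*F (B(F) = (-1 + F)*(-50623 - 1*5) = (-1 + F)*(-50623 - 5) = (-1 + F)*(-50628) = 50628 - 50628*F)
x/B(-18) = 68427/(50628 - 50628*(-18)) = 68427/(50628 + 911304) = 68427/961932 = 68427*(1/961932) = 22809/320644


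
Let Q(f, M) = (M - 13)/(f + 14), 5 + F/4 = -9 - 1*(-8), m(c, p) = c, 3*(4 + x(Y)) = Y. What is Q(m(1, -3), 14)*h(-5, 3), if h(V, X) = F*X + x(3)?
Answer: -5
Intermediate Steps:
x(Y) = -4 + Y/3
F = -24 (F = -20 + 4*(-9 - 1*(-8)) = -20 + 4*(-9 + 8) = -20 + 4*(-1) = -20 - 4 = -24)
h(V, X) = -3 - 24*X (h(V, X) = -24*X + (-4 + (1/3)*3) = -24*X + (-4 + 1) = -24*X - 3 = -3 - 24*X)
Q(f, M) = (-13 + M)/(14 + f)
Q(m(1, -3), 14)*h(-5, 3) = ((-13 + 14)/(14 + 1))*(-3 - 24*3) = (1/15)*(-3 - 72) = ((1/15)*1)*(-75) = (1/15)*(-75) = -5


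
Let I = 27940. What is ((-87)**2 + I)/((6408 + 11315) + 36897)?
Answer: 35509/54620 ≈ 0.65011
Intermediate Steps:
((-87)**2 + I)/((6408 + 11315) + 36897) = ((-87)**2 + 27940)/((6408 + 11315) + 36897) = (7569 + 27940)/(17723 + 36897) = 35509/54620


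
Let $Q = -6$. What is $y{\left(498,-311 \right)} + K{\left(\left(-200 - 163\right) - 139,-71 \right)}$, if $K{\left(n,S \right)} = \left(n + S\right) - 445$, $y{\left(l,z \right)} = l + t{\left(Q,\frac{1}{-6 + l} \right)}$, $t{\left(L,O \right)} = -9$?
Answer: $-529$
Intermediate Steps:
$y{\left(l,z \right)} = -9 + l$ ($y{\left(l,z \right)} = l - 9 = -9 + l$)
$K{\left(n,S \right)} = -445 + S + n$ ($K{\left(n,S \right)} = \left(S + n\right) - 445 = -445 + S + n$)
$y{\left(498,-311 \right)} + K{\left(\left(-200 - 163\right) - 139,-71 \right)} = \left(-9 + 498\right) - 1018 = 489 - 1018 = -529$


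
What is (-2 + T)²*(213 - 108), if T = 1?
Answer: 105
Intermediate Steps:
(-2 + T)²*(213 - 108) = (-2 + 1)²*(213 - 108) = (-1)²*105 = 1*105 = 105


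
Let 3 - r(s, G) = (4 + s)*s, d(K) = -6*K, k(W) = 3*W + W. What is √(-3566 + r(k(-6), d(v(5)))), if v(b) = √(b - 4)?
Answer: I*√4043 ≈ 63.585*I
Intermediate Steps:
v(b) = √(-4 + b)
k(W) = 4*W
r(s, G) = 3 - s*(4 + s) (r(s, G) = 3 - (4 + s)*s = 3 - s*(4 + s))
√(-3566 + r(k(-6), d(v(5)))) = √(-3566 + (3 - (4*(-6))² - 16*(-6))) = √(-3566 + (3 - 1*(-24)² - 4*(-24))) = √(-3566 + (3 - 1*576 + 96)) = √(-3566 + (3 - 576 + 96)) = √(-3566 - 477) = √(-4043) = I*√4043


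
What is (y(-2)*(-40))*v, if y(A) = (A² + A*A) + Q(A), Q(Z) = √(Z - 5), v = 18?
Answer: -5760 - 720*I*√7 ≈ -5760.0 - 1904.9*I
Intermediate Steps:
Q(Z) = √(-5 + Z)
y(A) = √(-5 + A) + 2*A² (y(A) = (A² + A*A) + √(-5 + A) = (A² + A²) + √(-5 + A) = 2*A² + √(-5 + A) = √(-5 + A) + 2*A²)
(y(-2)*(-40))*v = ((√(-5 - 2) + 2*(-2)²)*(-40))*18 = ((√(-7) + 2*4)*(-40))*18 = ((I*√7 + 8)*(-40))*18 = ((8 + I*√7)*(-40))*18 = (-320 - 40*I*√7)*18 = -5760 - 720*I*√7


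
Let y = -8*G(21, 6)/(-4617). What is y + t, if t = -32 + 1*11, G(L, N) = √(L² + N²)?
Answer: -21 + 8*√53/1539 ≈ -20.962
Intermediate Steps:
t = -21 (t = -32 + 11 = -21)
y = 8*√53/1539 (y = -8*√(21² + 6²)/(-4617) = -8*√(441 + 36)*(-1/4617) = -24*√53*(-1/4617) = 8*√53/1539 ≈ 0.037843)
y + t = 8*√53/1539 - 21 = -21 + 8*√53/1539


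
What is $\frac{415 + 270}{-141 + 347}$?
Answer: $\frac{685}{206} \approx 3.3252$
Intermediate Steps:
$\frac{415 + 270}{-141 + 347} = \frac{685}{206}$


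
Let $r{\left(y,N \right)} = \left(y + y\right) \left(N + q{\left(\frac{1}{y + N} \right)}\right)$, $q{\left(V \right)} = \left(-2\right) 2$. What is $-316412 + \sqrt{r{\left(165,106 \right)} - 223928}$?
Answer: $-316412 + 2 i \sqrt{47567} \approx -3.1641 \cdot 10^{5} + 436.2 i$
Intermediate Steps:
$q{\left(V \right)} = -4$
$r{\left(y,N \right)} = 2 y \left(-4 + N\right)$ ($r{\left(y,N \right)} = \left(y + y\right) \left(N - 4\right) = 2 y \left(-4 + N\right)$)
$-316412 + \sqrt{r{\left(165,106 \right)} - 223928} = -316412 + \sqrt{2 \cdot 165 \left(-4 + 106\right) - 223928} = -316412 + \sqrt{2 \cdot 165 \cdot 102 - 223928} = -316412 + \sqrt{33660 - 223928} = -316412 + \sqrt{-190268} = -316412 + 2 i \sqrt{47567}$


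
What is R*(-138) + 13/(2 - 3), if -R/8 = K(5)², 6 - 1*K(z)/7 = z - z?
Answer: 1947443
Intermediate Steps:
K(z) = 42 (K(z) = 42 - 7*(z - z) = 42 - 7*0 = 42 + 0 = 42)
R = -14112 (R = -8*42² = -8*1764 = -14112)
R*(-138) + 13/(2 - 3) = -14112*(-138) + 13/(2 - 3) = 1947456 + 13/(-1) = 1947456 - 1*13 = 1947456 - 13 = 1947443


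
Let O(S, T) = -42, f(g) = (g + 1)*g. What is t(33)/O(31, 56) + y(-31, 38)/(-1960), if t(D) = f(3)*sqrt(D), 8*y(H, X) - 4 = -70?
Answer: 33/7840 - 2*sqrt(33)/7 ≈ -1.6371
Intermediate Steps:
y(H, X) = -33/4 (y(H, X) = 1/2 + (1/8)*(-70) = 1/2 - 35/4 = -33/4)
f(g) = g*(1 + g) (f(g) = (1 + g)*g = g*(1 + g))
t(D) = 12*sqrt(D) (t(D) = (3*(1 + 3))*sqrt(D) = (3*4)*sqrt(D) = 12*sqrt(D))
t(33)/O(31, 56) + y(-31, 38)/(-1960) = (12*sqrt(33))/(-42) - 33/4/(-1960) = (12*sqrt(33))*(-1/42) - 33/4*(-1/1960) = -2*sqrt(33)/7 + 33/7840 = 33/7840 - 2*sqrt(33)/7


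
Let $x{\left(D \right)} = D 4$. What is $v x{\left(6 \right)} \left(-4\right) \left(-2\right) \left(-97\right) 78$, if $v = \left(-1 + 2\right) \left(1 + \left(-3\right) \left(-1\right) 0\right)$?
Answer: $-1452672$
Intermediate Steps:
$x{\left(D \right)} = 4 D$
$v = 1$ ($v = 1 \left(1 + 3 \cdot 0\right) = 1 \left(1 + 0\right) = 1 \cdot 1 = 1$)
$v x{\left(6 \right)} \left(-4\right) \left(-2\right) \left(-97\right) 78 = 1 \cdot 4 \cdot 6 \left(-4\right) \left(-2\right) \left(-97\right) 78 = 1 \cdot 24 \left(-4\right) \left(-2\right) \left(-97\right) 78 = 1 \left(-96\right) \left(-2\right) \left(-97\right) 78 = \left(-96\right) \left(-2\right) \left(-97\right) 78 = 192 \left(-97\right) 78 = \left(-18624\right) 78 = -1452672$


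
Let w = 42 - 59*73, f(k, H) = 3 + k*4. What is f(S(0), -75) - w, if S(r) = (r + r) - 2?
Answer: 4260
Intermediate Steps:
S(r) = -2 + 2*r (S(r) = 2*r - 2 = -2 + 2*r)
f(k, H) = 3 + 4*k
w = -4265 (w = 42 - 4307 = -4265)
f(S(0), -75) - w = (3 + 4*(-2 + 2*0)) - 1*(-4265) = (3 + 4*(-2 + 0)) + 4265 = (3 + 4*(-2)) + 4265 = (3 - 8) + 4265 = -5 + 4265 = 4260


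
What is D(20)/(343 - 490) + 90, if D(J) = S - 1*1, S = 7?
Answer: 4408/49 ≈ 89.959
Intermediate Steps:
D(J) = 6 (D(J) = 7 - 1*1 = 7 - 1 = 6)
D(20)/(343 - 490) + 90 = 6/(343 - 490) + 90 = 6/(-147) + 90 = -1/147*6 + 90 = -2/49 + 90 = 4408/49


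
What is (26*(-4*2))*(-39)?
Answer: 8112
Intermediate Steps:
(26*(-4*2))*(-39) = (26*(-8))*(-39) = -208*(-39) = 8112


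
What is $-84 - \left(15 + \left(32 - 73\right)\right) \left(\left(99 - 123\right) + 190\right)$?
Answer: $4232$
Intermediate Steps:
$-84 - \left(15 + \left(32 - 73\right)\right) \left(\left(99 - 123\right) + 190\right) = -84 - \left(15 + \left(32 - 73\right)\right) \left(-24 + 190\right) = -84 - \left(15 - 41\right) 166 = -84 - \left(-26\right) 166 = -84 - -4316 = -84 + 4316 = 4232$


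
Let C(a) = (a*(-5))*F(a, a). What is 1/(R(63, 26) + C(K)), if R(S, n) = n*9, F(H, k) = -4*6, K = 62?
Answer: 1/7674 ≈ 0.00013031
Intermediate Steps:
F(H, k) = -24
C(a) = 120*a (C(a) = (a*(-5))*(-24) = -5*a*(-24) = 120*a)
R(S, n) = 9*n
1/(R(63, 26) + C(K)) = 1/(9*26 + 120*62) = 1/(234 + 7440) = 1/7674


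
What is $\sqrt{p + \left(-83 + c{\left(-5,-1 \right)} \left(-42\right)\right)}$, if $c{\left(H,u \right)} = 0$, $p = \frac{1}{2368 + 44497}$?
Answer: $\frac{i \sqrt{182295195810}}{46865} \approx 9.1104 i$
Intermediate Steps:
$p = \frac{1}{46865} \approx 2.1338 \cdot 10^{-5}$
$\sqrt{p + \left(-83 + c{\left(-5,-1 \right)} \left(-42\right)\right)} = \sqrt{\frac{1}{46865} + \left(-83 + 0 \left(-42\right)\right)} = \sqrt{\frac{1}{46865} + \left(-83 + 0\right)} = \sqrt{\frac{1}{46865} - 83} = \sqrt{- \frac{3889794}{46865}} = \frac{i \sqrt{182295195810}}{46865}$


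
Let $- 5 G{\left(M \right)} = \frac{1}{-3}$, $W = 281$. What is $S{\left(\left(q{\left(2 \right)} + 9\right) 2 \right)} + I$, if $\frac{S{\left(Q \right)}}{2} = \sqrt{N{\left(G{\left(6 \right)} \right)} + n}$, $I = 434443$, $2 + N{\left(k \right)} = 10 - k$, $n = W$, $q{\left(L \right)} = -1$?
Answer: $434443 + \frac{2 \sqrt{65010}}{15} \approx 4.3448 \cdot 10^{5}$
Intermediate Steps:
$G{\left(M \right)} = \frac{1}{15}$ ($G{\left(M \right)} = - \frac{1}{5 \left(-3\right)} = \left(- \frac{1}{5}\right) \left(- \frac{1}{3}\right) = \frac{1}{15}$)
$n = 281$
$N{\left(k \right)} = 8 - k$ ($N{\left(k \right)} = -2 - \left(-10 + k\right) = 8 - k$)
$S{\left(Q \right)} = \frac{2 \sqrt{65010}}{15}$ ($S{\left(Q \right)} = 2 \sqrt{\left(8 - \frac{1}{15}\right) + 281} = 2 \sqrt{\frac{119}{15} + 281} = 2 \sqrt{\frac{4334}{15}} = 2 \frac{\sqrt{65010}}{15} = \frac{2 \sqrt{65010}}{15}$)
$S{\left(\left(q{\left(2 \right)} + 9\right) 2 \right)} + I = \frac{2 \sqrt{65010}}{15} + 434443 = 434443 + \frac{2 \sqrt{65010}}{15}$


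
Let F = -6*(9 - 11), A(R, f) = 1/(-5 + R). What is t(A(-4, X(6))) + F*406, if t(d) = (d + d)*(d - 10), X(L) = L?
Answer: 394814/81 ≈ 4874.3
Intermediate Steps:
F = 12 (F = -6*(-2) = 12)
t(d) = 2*d*(-10 + d) (t(d) = (2*d)*(-10 + d) = 2*d*(-10 + d))
t(A(-4, X(6))) + F*406 = 2*(-10 + 1/(-5 - 4))/(-5 - 4) + 12*406 = 2*(-10 + 1/(-9))/(-9) + 4872 = 2*(-⅑)*(-10 - ⅑) + 4872 = 2*(-⅑)*(-91/9) + 4872 = 182/81 + 4872 = 394814/81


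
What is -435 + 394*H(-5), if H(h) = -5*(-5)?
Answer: 9415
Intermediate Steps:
H(h) = 25
-435 + 394*H(-5) = -435 + 394*25 = -435 + 9850 = 9415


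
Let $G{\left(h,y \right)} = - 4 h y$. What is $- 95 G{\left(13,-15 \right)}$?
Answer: $-74100$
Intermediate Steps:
$G{\left(h,y \right)} = - 4 h y$
$- 95 G{\left(13,-15 \right)} = - 95 \left(\left(-4\right) 13 \left(-15\right)\right) = \left(-95\right) 780 = -74100$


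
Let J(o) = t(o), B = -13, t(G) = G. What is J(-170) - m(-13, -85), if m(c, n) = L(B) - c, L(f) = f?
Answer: -170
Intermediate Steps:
J(o) = o
m(c, n) = -13 - c
J(-170) - m(-13, -85) = -170 - (-13 - 1*(-13)) = -170 - (-13 + 13) = -170 - 1*0 = -170 + 0 = -170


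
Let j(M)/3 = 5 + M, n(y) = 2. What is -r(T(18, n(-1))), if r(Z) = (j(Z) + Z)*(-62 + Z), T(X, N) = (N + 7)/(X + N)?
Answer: 25851/25 ≈ 1034.0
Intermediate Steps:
T(X, N) = (7 + N)/(N + X)
j(M) = 15 + 3*M (j(M) = 3*(5 + M) = 15 + 3*M)
r(Z) = (-62 + Z)*(15 + 4*Z) (r(Z) = ((15 + 3*Z) + Z)*(-62 + Z) = (15 + 4*Z)*(-62 + Z) = (-62 + Z)*(15 + 4*Z))
-r(T(18, n(-1))) = -(-930 - 233*(7 + 2)/(2 + 18) + 4*((7 + 2)/(2 + 18))**2) = -(-930 - 233*9/20 + 4*(9/20)**2) = -(-930 - 2097/20 + 4*(81/400)) = -(-930 - 2097/20 + 81/100) = -1*(-25851/25) = 25851/25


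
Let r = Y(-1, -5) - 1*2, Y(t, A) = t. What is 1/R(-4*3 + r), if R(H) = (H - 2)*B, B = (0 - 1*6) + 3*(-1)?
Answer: 1/153 ≈ 0.0065359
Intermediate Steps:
B = -9 (B = (0 - 6) - 3 = -6 - 3 = -9)
r = -3 (r = -1 - 1*2 = -1 - 2 = -3)
R(H) = 18 - 9*H (R(H) = (H - 2)*(-9) = (-2 + H)*(-9) = 18 - 9*H)
1/R(-4*3 + r) = 1/(18 - 9*(-4*3 - 3)) = 1/(18 - 9*(-12 - 3)) = 1/(18 - 9*(-15)) = 1/(18 + 135) = 1/153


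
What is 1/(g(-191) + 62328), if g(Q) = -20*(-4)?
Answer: 1/62408 ≈ 1.6024e-5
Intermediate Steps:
g(Q) = 80
1/(g(-191) + 62328) = 1/(80 + 62328) = 1/62408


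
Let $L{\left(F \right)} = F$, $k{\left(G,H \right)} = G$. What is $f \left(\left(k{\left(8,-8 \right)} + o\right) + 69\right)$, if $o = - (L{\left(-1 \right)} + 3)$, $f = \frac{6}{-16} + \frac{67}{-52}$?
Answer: $- \frac{12975}{104} \approx -124.76$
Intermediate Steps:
$f = - \frac{173}{104}$ ($f = 6 \left(- \frac{1}{16}\right) + 67 \left(- \frac{1}{52}\right) = - \frac{3}{8} - \frac{67}{52} = - \frac{173}{104} \approx -1.6635$)
$o = -2$ ($o = - (-1 + 3) = \left(-1\right) 2 = -2$)
$f \left(\left(k{\left(8,-8 \right)} + o\right) + 69\right) = - \frac{173 \left(\left(8 - 2\right) + 69\right)}{104} = - \frac{173 \left(6 + 69\right)}{104} = \left(- \frac{173}{104}\right) 75 = - \frac{12975}{104}$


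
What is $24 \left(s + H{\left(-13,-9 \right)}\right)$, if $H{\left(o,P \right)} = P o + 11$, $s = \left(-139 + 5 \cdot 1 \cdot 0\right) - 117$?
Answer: $-3072$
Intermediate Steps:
$s = -256$ ($s = \left(-139 + 5 \cdot 0\right) - 117 = \left(-139 + 0\right) - 117 = -139 - 117 = -256$)
$H{\left(o,P \right)} = 11 + P o$
$24 \left(s + H{\left(-13,-9 \right)}\right) = 24 \left(-256 + \left(11 - -117\right)\right) = 24 \left(-256 + \left(11 + 117\right)\right) = 24 \left(-256 + 128\right) = 24 \left(-128\right) = -3072$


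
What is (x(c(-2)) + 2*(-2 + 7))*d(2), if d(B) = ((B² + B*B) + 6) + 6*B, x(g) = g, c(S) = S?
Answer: 208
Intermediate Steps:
d(B) = 6 + 2*B² + 6*B (d(B) = ((B² + B²) + 6) + 6*B = (2*B² + 6) + 6*B = (6 + 2*B²) + 6*B = 6 + 2*B² + 6*B)
(x(c(-2)) + 2*(-2 + 7))*d(2) = (-2 + 2*(-2 + 7))*(6 + 2*2² + 6*2) = (-2 + 2*5)*(6 + 2*4 + 12) = (-2 + 10)*(6 + 8 + 12) = 8*26 = 208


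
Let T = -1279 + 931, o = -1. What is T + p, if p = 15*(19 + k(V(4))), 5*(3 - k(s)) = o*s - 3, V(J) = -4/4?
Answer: -12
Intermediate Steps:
V(J) = -1 (V(J) = -4*1/4 = -1)
k(s) = 18/5 + s/5 (k(s) = 3 - (-s - 3)/5 = 3 - (-3 - s)/5 = 3 + (3/5 + s/5) = 18/5 + s/5)
p = 336 (p = 15*(19 + (18/5 + (1/5)*(-1))) = 15*(19 + (18/5 - 1/5)) = 15*(19 + 17/5) = 15*(112/5) = 336)
T = -348
T + p = -348 + 336 = -12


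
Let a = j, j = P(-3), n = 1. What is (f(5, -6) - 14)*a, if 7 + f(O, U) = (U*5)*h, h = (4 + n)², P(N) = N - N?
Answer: 0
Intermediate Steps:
P(N) = 0
h = 25 (h = (4 + 1)² = 5² = 25)
j = 0
a = 0
f(O, U) = -7 + 125*U (f(O, U) = -7 + (U*5)*25 = -7 + (5*U)*25 = -7 + 125*U)
(f(5, -6) - 14)*a = ((-7 + 125*(-6)) - 14)*0 = ((-7 - 750) - 14)*0 = (-757 - 14)*0 = -771*0 = 0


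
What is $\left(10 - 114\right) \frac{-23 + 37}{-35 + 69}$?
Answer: $- \frac{728}{17} \approx -42.824$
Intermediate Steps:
$\left(10 - 114\right) \frac{-23 + 37}{-35 + 69} = - 104 \cdot \frac{14}{34} = - 104 \cdot 14 \cdot \frac{1}{34} = \left(-104\right) \frac{7}{17} = - \frac{728}{17}$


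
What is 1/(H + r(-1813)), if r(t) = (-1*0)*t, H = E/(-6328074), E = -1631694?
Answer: 1054679/271949 ≈ 3.8782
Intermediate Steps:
H = 271949/1054679 (H = -1631694/(-6328074) = -1631694*(-1/6328074) = 271949/1054679 ≈ 0.25785)
r(t) = 0 (r(t) = 0*t = 0)
1/(H + r(-1813)) = 1/(271949/1054679 + 0) = 1/(271949/1054679) = 1054679/271949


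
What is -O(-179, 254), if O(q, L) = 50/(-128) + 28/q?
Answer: 6267/11456 ≈ 0.54705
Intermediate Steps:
O(q, L) = -25/64 + 28/q (O(q, L) = 50*(-1/128) + 28/q = -25/64 + 28/q)
-O(-179, 254) = -(-25/64 + 28/(-179)) = -(-25/64 + 28*(-1/179)) = -(-25/64 - 28/179) = -1*(-6267/11456) = 6267/11456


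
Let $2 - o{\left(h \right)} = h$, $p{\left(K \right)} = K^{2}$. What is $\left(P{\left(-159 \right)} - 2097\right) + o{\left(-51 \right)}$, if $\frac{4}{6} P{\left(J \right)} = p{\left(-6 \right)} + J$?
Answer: $- \frac{4457}{2} \approx -2228.5$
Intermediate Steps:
$o{\left(h \right)} = 2 - h$
$P{\left(J \right)} = 54 + \frac{3 J}{2}$ ($P{\left(J \right)} = \frac{3 \left(\left(-6\right)^{2} + J\right)}{2} = \frac{3 \left(36 + J\right)}{2} = 54 + \frac{3 J}{2}$)
$\left(P{\left(-159 \right)} - 2097\right) + o{\left(-51 \right)} = \left(\left(54 + \frac{3}{2} \left(-159\right)\right) - 2097\right) + \left(2 - -51\right) = \left(\left(54 - \frac{477}{2}\right) - 2097\right) + \left(2 + 51\right) = \left(- \frac{369}{2} - 2097\right) + 53 = - \frac{4563}{2} + 53 = - \frac{4457}{2}$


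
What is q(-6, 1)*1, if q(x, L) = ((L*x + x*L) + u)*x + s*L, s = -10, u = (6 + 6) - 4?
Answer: 14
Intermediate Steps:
u = 8 (u = 12 - 4 = 8)
q(x, L) = -10*L + x*(8 + 2*L*x) (q(x, L) = ((L*x + x*L) + 8)*x - 10*L = ((L*x + L*x) + 8)*x - 10*L = (2*L*x + 8)*x - 10*L = (8 + 2*L*x)*x - 10*L = x*(8 + 2*L*x) - 10*L = -10*L + x*(8 + 2*L*x))
q(-6, 1)*1 = (-10*1 + 8*(-6) + 2*1*(-6)**2)*1 = (-10 - 48 + 2*1*36)*1 = (-10 - 48 + 72)*1 = 14*1 = 14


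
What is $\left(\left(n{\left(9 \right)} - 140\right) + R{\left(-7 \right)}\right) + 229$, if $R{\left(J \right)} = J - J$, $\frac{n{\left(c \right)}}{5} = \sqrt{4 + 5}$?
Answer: $104$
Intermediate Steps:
$n{\left(c \right)} = 15$ ($n{\left(c \right)} = 5 \sqrt{4 + 5} = 5 \sqrt{9} = 5 \cdot 3 = 15$)
$R{\left(J \right)} = 0$
$\left(\left(n{\left(9 \right)} - 140\right) + R{\left(-7 \right)}\right) + 229 = \left(\left(15 - 140\right) + 0\right) + 229 = \left(-125 + 0\right) + 229 = -125 + 229 = 104$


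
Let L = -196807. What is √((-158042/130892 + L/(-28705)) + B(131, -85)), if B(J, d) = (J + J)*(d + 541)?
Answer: √421665419099492351812110/1878627430 ≈ 345.66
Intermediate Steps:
B(J, d) = 2*J*(541 + d) (B(J, d) = (2*J)*(541 + d) = 2*J*(541 + d))
√((-158042/130892 + L/(-28705)) + B(131, -85)) = √((-158042/130892 - 196807/(-28705)) + 2*131*(541 - 85)) = √((-158042*1/130892 - 196807*(-1/28705)) + 2*131*456) = √((-79021/65446 + 196807/28705) + 119472) = √(10611933117/1878627430 + 119472) = √(224453988250077/1878627430) = √421665419099492351812110/1878627430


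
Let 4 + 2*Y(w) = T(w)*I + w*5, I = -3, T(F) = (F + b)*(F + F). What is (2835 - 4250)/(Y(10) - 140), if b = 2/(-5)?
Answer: 283/81 ≈ 3.4938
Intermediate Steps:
b = -⅖ (b = 2*(-⅕) = -⅖ ≈ -0.40000)
T(F) = 2*F*(-⅖ + F) (T(F) = (F - ⅖)*(F + F) = (-⅖ + F)*(2*F) = 2*F*(-⅖ + F))
Y(w) = -2 + 5*w/2 - 3*w*(-2 + 5*w)/5 (Y(w) = -2 + ((2*w*(-2 + 5*w)/5)*(-3) + w*5)/2 = -2 + (-6*w*(-2 + 5*w)/5 + 5*w)/2 = -2 + (5*w - 6*w*(-2 + 5*w)/5)/2 = -2 + (5*w/2 - 3*w*(-2 + 5*w)/5) = -2 + 5*w/2 - 3*w*(-2 + 5*w)/5)
(2835 - 4250)/(Y(10) - 140) = (2835 - 4250)/((-2 - 3*10² + (37/10)*10) - 140) = -1415/((-2 - 3*100 + 37) - 140) = -1415/((-2 - 300 + 37) - 140) = -1415/(-265 - 140) = -1415/(-405) = -1415*(-1/405) = 283/81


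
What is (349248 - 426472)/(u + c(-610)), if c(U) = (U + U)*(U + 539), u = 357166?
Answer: -5516/31699 ≈ -0.17401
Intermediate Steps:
c(U) = 2*U*(539 + U) (c(U) = (2*U)*(539 + U) = 2*U*(539 + U))
(349248 - 426472)/(u + c(-610)) = (349248 - 426472)/(357166 + 2*(-610)*(539 - 610)) = -77224/(357166 + 2*(-610)*(-71)) = -77224/(357166 + 86620) = -77224/443786 = -77224*1/443786 = -5516/31699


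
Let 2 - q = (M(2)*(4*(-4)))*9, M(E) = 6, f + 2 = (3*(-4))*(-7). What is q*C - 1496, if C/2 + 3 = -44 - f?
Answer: -224924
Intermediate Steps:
f = 82 (f = -2 + (3*(-4))*(-7) = -2 - 12*(-7) = -2 + 84 = 82)
q = 866 (q = 2 - 6*(4*(-4))*9 = 2 - 6*(-16)*9 = 2 - (-96)*9 = 2 - 1*(-864) = 2 + 864 = 866)
C = -258 (C = -6 + 2*(-44 - 1*82) = -6 + 2*(-44 - 82) = -6 + 2*(-126) = -6 - 252 = -258)
q*C - 1496 = 866*(-258) - 1496 = -223428 - 1496 = -224924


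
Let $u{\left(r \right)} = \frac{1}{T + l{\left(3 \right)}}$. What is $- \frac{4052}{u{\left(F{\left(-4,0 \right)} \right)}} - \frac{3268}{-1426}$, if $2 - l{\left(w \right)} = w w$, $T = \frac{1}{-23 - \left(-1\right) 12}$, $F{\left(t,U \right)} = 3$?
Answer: $\frac{225365902}{7843} \approx 28735.0$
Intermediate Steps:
$T = - \frac{1}{11}$ ($T = \frac{1}{-23 - -12} = \frac{1}{-23 + 12} = \frac{1}{-11} = - \frac{1}{11} \approx -0.090909$)
$l{\left(w \right)} = 2 - w^{2}$ ($l{\left(w \right)} = 2 - w w = 2 - w^{2}$)
$u{\left(r \right)} = - \frac{11}{78}$ ($u{\left(r \right)} = \frac{1}{- \frac{1}{11} + \left(2 - 3^{2}\right)} = \frac{1}{- \frac{1}{11} + \left(2 - 9\right)} = \frac{1}{- \frac{1}{11} - 7} = \frac{1}{- \frac{78}{11}} = - \frac{11}{78}$)
$- \frac{4052}{u{\left(F{\left(-4,0 \right)} \right)}} - \frac{3268}{-1426} = - \frac{4052}{- \frac{11}{78}} - \frac{3268}{-1426} = \left(-4052\right) \left(- \frac{78}{11}\right) - - \frac{1634}{713} = \frac{316056}{11} + \frac{1634}{713} = \frac{225365902}{7843}$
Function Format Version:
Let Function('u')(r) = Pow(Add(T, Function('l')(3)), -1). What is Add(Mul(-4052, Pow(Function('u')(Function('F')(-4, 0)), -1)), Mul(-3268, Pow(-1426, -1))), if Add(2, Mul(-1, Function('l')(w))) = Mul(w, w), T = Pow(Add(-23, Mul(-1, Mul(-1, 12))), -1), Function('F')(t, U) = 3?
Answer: Rational(225365902, 7843) ≈ 28735.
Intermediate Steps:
T = Rational(-1, 11) (T = Pow(Add(-23, Mul(-1, -12)), -1) = Pow(Add(-23, 12), -1) = Pow(-11, -1) = Rational(-1, 11) ≈ -0.090909)
Function('l')(w) = Add(2, Mul(-1, Pow(w, 2))) (Function('l')(w) = Add(2, Mul(-1, Mul(w, w))) = Add(2, Mul(-1, Pow(w, 2))))
Function('u')(r) = Rational(-11, 78) (Function('u')(r) = Pow(Add(Rational(-1, 11), Add(2, Mul(-1, Pow(3, 2)))), -1) = Pow(Add(Rational(-1, 11), Add(2, Mul(-1, 9))), -1) = Pow(Add(Rational(-1, 11), Add(2, -9)), -1) = Pow(Add(Rational(-1, 11), -7), -1) = Pow(Rational(-78, 11), -1) = Rational(-11, 78))
Add(Mul(-4052, Pow(Function('u')(Function('F')(-4, 0)), -1)), Mul(-3268, Pow(-1426, -1))) = Add(Mul(-4052, Pow(Rational(-11, 78), -1)), Mul(-3268, Pow(-1426, -1))) = Add(Mul(-4052, Rational(-78, 11)), Mul(-3268, Rational(-1, 1426))) = Add(Rational(316056, 11), Rational(1634, 713)) = Rational(225365902, 7843)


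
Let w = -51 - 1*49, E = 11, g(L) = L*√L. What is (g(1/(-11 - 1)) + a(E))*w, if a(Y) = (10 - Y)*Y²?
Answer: 12100 + 25*I*√3/18 ≈ 12100.0 + 2.4056*I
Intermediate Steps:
g(L) = L^(3/2)
w = -100 (w = -51 - 49 = -100)
a(Y) = Y²*(10 - Y)
(g(1/(-11 - 1)) + a(E))*w = ((1/(-11 - 1))^(3/2) + 11²*(10 - 1*11))*(-100) = ((1/(-12))^(3/2) + 121*(10 - 11))*(-100) = ((-1/12)^(3/2) + 121*(-1))*(-100) = (-I*√3/72 - 121)*(-100) = (-121 - I*√3/72)*(-100) = 12100 + 25*I*√3/18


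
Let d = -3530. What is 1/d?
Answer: -1/3530 ≈ -0.00028329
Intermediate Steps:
1/d = 1/(-3530) = -1/3530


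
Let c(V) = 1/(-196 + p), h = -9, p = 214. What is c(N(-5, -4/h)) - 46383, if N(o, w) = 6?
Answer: -834893/18 ≈ -46383.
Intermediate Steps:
c(V) = 1/18 (c(V) = 1/(-196 + 214) = 1/18)
c(N(-5, -4/h)) - 46383 = 1/18 - 46383 = -834893/18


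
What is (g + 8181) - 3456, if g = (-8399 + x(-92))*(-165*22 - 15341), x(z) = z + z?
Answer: 162832818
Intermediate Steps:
x(z) = 2*z
g = 162828093 (g = (-8399 + 2*(-92))*(-165*22 - 15341) = (-8399 - 184)*(-3630 - 15341) = -8583*(-18971) = 162828093)
(g + 8181) - 3456 = (162828093 + 8181) - 3456 = 162836274 - 3456 = 162832818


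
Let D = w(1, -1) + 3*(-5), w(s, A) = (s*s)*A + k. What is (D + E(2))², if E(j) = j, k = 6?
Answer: 64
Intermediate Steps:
w(s, A) = 6 + A*s² (w(s, A) = (s*s)*A + 6 = s²*A + 6 = A*s² + 6 = 6 + A*s²)
D = -10 (D = (6 - 1*1²) + 3*(-5) = (6 - 1*1) - 15 = (6 - 1) - 15 = 5 - 15 = -10)
(D + E(2))² = (-10 + 2)² = (-8)² = 64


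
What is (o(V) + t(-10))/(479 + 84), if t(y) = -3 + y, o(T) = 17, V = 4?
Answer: 4/563 ≈ 0.0071048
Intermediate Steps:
(o(V) + t(-10))/(479 + 84) = (17 + (-3 - 10))/(479 + 84) = (17 - 13)/563 = 4*(1/563) = 4/563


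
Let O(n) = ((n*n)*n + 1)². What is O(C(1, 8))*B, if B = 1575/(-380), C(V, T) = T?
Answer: -4363065/4 ≈ -1.0908e+6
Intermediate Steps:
B = -315/76 (B = 1575*(-1/380) = -315/76 ≈ -4.1447)
O(n) = (1 + n³)² (O(n) = (n²*n + 1)² = (n³ + 1)² = (1 + n³)²)
O(C(1, 8))*B = (1 + 8³)²*(-315/76) = (1 + 512)²*(-315/76) = 513²*(-315/76) = 263169*(-315/76) = -4363065/4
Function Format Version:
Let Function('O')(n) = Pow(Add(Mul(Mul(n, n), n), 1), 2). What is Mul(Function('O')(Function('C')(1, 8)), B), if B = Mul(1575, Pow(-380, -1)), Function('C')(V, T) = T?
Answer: Rational(-4363065, 4) ≈ -1.0908e+6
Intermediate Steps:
B = Rational(-315, 76) (B = Mul(1575, Rational(-1, 380)) = Rational(-315, 76) ≈ -4.1447)
Function('O')(n) = Pow(Add(1, Pow(n, 3)), 2) (Function('O')(n) = Pow(Add(Mul(Pow(n, 2), n), 1), 2) = Pow(Add(Pow(n, 3), 1), 2) = Pow(Add(1, Pow(n, 3)), 2))
Mul(Function('O')(Function('C')(1, 8)), B) = Mul(Pow(Add(1, Pow(8, 3)), 2), Rational(-315, 76)) = Mul(Pow(Add(1, 512), 2), Rational(-315, 76)) = Mul(Pow(513, 2), Rational(-315, 76)) = Mul(263169, Rational(-315, 76)) = Rational(-4363065, 4)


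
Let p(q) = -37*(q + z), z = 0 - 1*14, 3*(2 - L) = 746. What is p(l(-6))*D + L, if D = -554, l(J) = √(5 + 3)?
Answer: -861656/3 + 40996*√2 ≈ -2.2924e+5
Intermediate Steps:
L = -740/3 (L = 2 - ⅓*746 = 2 - 746/3 = -740/3 ≈ -246.67)
z = -14 (z = 0 - 14 = -14)
l(J) = 2*√2 (l(J) = √8 = 2*√2)
p(q) = 518 - 37*q (p(q) = -37*(q - 14) = -37*(-14 + q) = 518 - 37*q)
p(l(-6))*D + L = (518 - 74*√2)*(-554) - 740/3 = (-286972 + 40996*√2) - 740/3 = -861656/3 + 40996*√2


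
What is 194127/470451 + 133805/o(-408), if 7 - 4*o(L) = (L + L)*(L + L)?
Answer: -40845171799/104416442633 ≈ -0.39118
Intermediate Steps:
o(L) = 7/4 - L² (o(L) = 7/4 - (L + L)*(L + L)/4 = 7/4 - 2*L*2*L/4 = 7/4 - L²)
194127/470451 + 133805/o(-408) = 194127/470451 + 133805/(7/4 - 1*(-408)²) = 194127*(1/470451) + 133805/(7/4 - 1*166464) = 64709/156817 + 133805/(7/4 - 166464) = 64709/156817 + 133805/(-665849/4) = 64709/156817 + 133805*(-4/665849) = 64709/156817 - 535220/665849 = -40845171799/104416442633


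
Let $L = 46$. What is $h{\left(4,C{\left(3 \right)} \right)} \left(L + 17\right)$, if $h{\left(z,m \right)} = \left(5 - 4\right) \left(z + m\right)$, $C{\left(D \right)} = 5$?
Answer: $567$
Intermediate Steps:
$h{\left(z,m \right)} = m + z$ ($h{\left(z,m \right)} = 1 \left(m + z\right) = m + z$)
$h{\left(4,C{\left(3 \right)} \right)} \left(L + 17\right) = \left(5 + 4\right) \left(46 + 17\right) = 9 \cdot 63 = 567$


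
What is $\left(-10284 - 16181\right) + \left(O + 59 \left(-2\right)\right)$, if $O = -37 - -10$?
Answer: $-26610$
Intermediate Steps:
$O = -27$ ($O = -37 + 10 = -27$)
$\left(-10284 - 16181\right) + \left(O + 59 \left(-2\right)\right) = \left(-10284 - 16181\right) + \left(-27 + 59 \left(-2\right)\right) = -26465 - 145 = -26610$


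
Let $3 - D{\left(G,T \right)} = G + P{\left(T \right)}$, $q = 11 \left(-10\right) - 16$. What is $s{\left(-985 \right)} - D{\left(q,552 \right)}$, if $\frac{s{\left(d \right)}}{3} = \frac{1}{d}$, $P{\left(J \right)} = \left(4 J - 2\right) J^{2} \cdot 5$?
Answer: $\frac{3310471716132}{985} \approx 3.3609 \cdot 10^{9}$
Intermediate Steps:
$P{\left(J \right)} = 5 J^{2} \left(-2 + 4 J\right)$ ($P{\left(J \right)} = \left(-2 + 4 J\right) J^{2} \cdot 5 = J^{2} \left(-2 + 4 J\right) 5 = 5 J^{2} \left(-2 + 4 J\right)$)
$q = -126$ ($q = -110 - 16 = -126$)
$D{\left(G,T \right)} = 3 - G - T^{2} \left(-10 + 20 T\right)$ ($D{\left(G,T \right)} = 3 - \left(G + T^{2} \left(-10 + 20 T\right)\right) = 3 - G - T^{2} \left(-10 + 20 T\right)$)
$s{\left(d \right)} = \frac{3}{d}$
$s{\left(-985 \right)} - D{\left(q,552 \right)} = \frac{3}{-985} - \left(3 - -126 + 552^{2} \left(10 - 11040\right)\right) = 3 \left(- \frac{1}{985}\right) - \left(3 + 126 + 304704 \left(10 - 11040\right)\right) = - \frac{3}{985} - \left(3 + 126 + 304704 \left(-11030\right)\right) = - \frac{3}{985} - \left(3 + 126 - 3360885120\right) = - \frac{3}{985} - -3360884991 = - \frac{3}{985} + 3360884991 = \frac{3310471716132}{985}$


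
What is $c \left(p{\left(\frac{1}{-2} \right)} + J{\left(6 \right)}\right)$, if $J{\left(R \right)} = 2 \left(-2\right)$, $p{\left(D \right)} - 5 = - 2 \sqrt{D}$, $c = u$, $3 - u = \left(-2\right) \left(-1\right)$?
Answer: $1 - i \sqrt{2} \approx 1.0 - 1.4142 i$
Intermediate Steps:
$u = 1$ ($u = 3 - \left(-2\right) \left(-1\right) = 3 - 2 = 1$)
$c = 1$
$p{\left(D \right)} = 5 - 2 \sqrt{D}$
$J{\left(R \right)} = -4$
$c \left(p{\left(\frac{1}{-2} \right)} + J{\left(6 \right)}\right) = 1 \left(\left(5 - 2 \sqrt{\frac{1}{-2}}\right) - 4\right) = 1 \left(\left(5 - 2 \sqrt{- \frac{1}{2}}\right) - 4\right) = 1 \left(\left(5 - 2 \frac{i \sqrt{2}}{2}\right) - 4\right) = 1 \left(\left(5 - i \sqrt{2}\right) - 4\right) = 1 \left(1 - i \sqrt{2}\right) = 1 - i \sqrt{2}$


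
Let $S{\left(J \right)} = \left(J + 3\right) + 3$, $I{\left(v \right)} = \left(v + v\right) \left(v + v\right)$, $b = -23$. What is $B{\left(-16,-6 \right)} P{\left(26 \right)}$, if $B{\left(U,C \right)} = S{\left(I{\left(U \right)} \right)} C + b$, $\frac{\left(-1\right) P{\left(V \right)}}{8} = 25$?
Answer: $1240600$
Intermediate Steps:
$P{\left(V \right)} = -200$ ($P{\left(V \right)} = \left(-8\right) 25 = -200$)
$I{\left(v \right)} = 4 v^{2}$ ($I{\left(v \right)} = 2 v 2 v = 4 v^{2}$)
$S{\left(J \right)} = 6 + J$ ($S{\left(J \right)} = \left(3 + J\right) + 3 = 6 + J$)
$B{\left(U,C \right)} = -23 + C \left(6 + 4 U^{2}\right)$ ($B{\left(U,C \right)} = \left(6 + 4 U^{2}\right) C - 23 = C \left(6 + 4 U^{2}\right) - 23 = -23 + C \left(6 + 4 U^{2}\right)$)
$B{\left(-16,-6 \right)} P{\left(26 \right)} = \left(-23 + 2 \left(-6\right) \left(3 + 2 \left(-16\right)^{2}\right)\right) \left(-200\right) = \left(-23 + 2 \left(-6\right) \left(3 + 2 \cdot 256\right)\right) \left(-200\right) = \left(-23 + 2 \left(-6\right) \left(3 + 512\right)\right) \left(-200\right) = \left(-23 + 2 \left(-6\right) 515\right) \left(-200\right) = \left(-23 - 6180\right) \left(-200\right) = \left(-6203\right) \left(-200\right) = 1240600$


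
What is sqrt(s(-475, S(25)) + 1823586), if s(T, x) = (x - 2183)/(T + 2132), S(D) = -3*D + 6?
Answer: 5*sqrt(200276933830)/1657 ≈ 1350.4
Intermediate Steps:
S(D) = 6 - 3*D
s(T, x) = (-2183 + x)/(2132 + T)
sqrt(s(-475, S(25)) + 1823586) = sqrt((-2183 + (6 - 3*25))/(2132 - 475) + 1823586) = sqrt((-2183 + (6 - 75))/1657 + 1823586) = sqrt((-2183 - 69)/1657 + 1823586) = sqrt((1/1657)*(-2252) + 1823586) = sqrt(-2252/1657 + 1823586) = sqrt(3021679750/1657) = 5*sqrt(200276933830)/1657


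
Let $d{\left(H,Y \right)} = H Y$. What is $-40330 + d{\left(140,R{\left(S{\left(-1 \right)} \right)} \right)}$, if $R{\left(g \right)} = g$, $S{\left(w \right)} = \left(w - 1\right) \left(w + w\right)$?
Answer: $-39770$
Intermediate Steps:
$S{\left(w \right)} = 2 w \left(-1 + w\right)$ ($S{\left(w \right)} = \left(-1 + w\right) 2 w = 2 w \left(-1 + w\right)$)
$-40330 + d{\left(140,R{\left(S{\left(-1 \right)} \right)} \right)} = -40330 + 140 \cdot 2 \left(-1\right) \left(-1 - 1\right) = -40330 + 140 \cdot 2 \left(-1\right) \left(-2\right) = -40330 + 140 \cdot 4 = -40330 + 560 = -39770$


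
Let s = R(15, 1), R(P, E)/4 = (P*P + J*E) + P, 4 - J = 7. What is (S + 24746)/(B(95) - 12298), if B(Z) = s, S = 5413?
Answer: -30159/11350 ≈ -2.6572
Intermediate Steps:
J = -3 (J = 4 - 1*7 = 4 - 7 = -3)
R(P, E) = -12*E + 4*P + 4*P² (R(P, E) = 4*((P*P - 3*E) + P) = 4*((P² - 3*E) + P) = 4*(P + P² - 3*E) = -12*E + 4*P + 4*P²)
s = 948 (s = -12*1 + 4*15 + 4*15² = -12 + 60 + 4*225 = -12 + 60 + 900 = 948)
B(Z) = 948
(S + 24746)/(B(95) - 12298) = (5413 + 24746)/(948 - 12298) = 30159/(-11350) = 30159*(-1/11350) = -30159/11350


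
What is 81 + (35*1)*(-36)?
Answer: -1179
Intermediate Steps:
81 + (35*1)*(-36) = 81 + 35*(-36) = 81 - 1260 = -1179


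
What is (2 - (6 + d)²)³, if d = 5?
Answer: -1685159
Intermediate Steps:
(2 - (6 + d)²)³ = (2 - (6 + 5)²)³ = (2 - 1*11²)³ = (2 - 1*121)³ = (2 - 121)³ = (-119)³ = -1685159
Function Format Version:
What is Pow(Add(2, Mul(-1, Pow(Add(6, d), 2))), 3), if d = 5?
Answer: -1685159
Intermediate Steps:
Pow(Add(2, Mul(-1, Pow(Add(6, d), 2))), 3) = Pow(Add(2, Mul(-1, Pow(Add(6, 5), 2))), 3) = Pow(Add(2, Mul(-1, Pow(11, 2))), 3) = Pow(Add(2, Mul(-1, 121)), 3) = Pow(Add(2, -121), 3) = Pow(-119, 3) = -1685159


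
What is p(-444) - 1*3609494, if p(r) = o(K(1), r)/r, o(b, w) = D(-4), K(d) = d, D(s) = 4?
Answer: -400653835/111 ≈ -3.6095e+6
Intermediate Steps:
o(b, w) = 4
p(r) = 4/r
p(-444) - 1*3609494 = 4/(-444) - 1*3609494 = 4*(-1/444) - 3609494 = -1/111 - 3609494 = -400653835/111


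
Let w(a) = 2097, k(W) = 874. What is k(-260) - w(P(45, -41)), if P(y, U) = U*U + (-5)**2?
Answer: -1223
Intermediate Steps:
P(y, U) = 25 + U**2 (P(y, U) = U**2 + 25 = 25 + U**2)
k(-260) - w(P(45, -41)) = 874 - 1*2097 = 874 - 2097 = -1223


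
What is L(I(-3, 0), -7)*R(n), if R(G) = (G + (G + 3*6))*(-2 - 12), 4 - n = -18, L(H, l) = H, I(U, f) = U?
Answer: 2604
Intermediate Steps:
n = 22 (n = 4 - 1*(-18) = 4 + 18 = 22)
R(G) = -252 - 28*G (R(G) = (G + (G + 18))*(-14) = (G + (18 + G))*(-14) = (18 + 2*G)*(-14) = -252 - 28*G)
L(I(-3, 0), -7)*R(n) = -3*(-252 - 28*22) = -3*(-252 - 616) = -3*(-868) = 2604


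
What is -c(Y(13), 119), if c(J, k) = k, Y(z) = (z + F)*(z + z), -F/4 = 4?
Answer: -119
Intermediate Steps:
F = -16 (F = -4*4 = -16)
Y(z) = 2*z*(-16 + z) (Y(z) = (z - 16)*(z + z) = (-16 + z)*(2*z) = 2*z*(-16 + z))
-c(Y(13), 119) = -1*119 = -119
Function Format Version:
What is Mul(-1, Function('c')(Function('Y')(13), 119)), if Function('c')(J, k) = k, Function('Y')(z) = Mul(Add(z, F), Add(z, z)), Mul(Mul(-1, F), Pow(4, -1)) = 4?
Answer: -119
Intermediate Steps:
F = -16 (F = Mul(-4, 4) = -16)
Function('Y')(z) = Mul(2, z, Add(-16, z)) (Function('Y')(z) = Mul(Add(z, -16), Add(z, z)) = Mul(Add(-16, z), Mul(2, z)) = Mul(2, z, Add(-16, z)))
Mul(-1, Function('c')(Function('Y')(13), 119)) = Mul(-1, 119) = -119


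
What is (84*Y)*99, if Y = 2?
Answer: 16632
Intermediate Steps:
(84*Y)*99 = (84*2)*99 = 168*99 = 16632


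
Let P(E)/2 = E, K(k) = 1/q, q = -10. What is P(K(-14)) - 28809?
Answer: -144046/5 ≈ -28809.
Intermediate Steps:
K(k) = -1/10 (K(k) = 1/(-10) = -1/10)
P(E) = 2*E
P(K(-14)) - 28809 = 2*(-1/10) - 28809 = -1/5 - 28809 = -144046/5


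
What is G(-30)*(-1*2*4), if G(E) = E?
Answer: 240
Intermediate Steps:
G(-30)*(-1*2*4) = -30*(-1*2)*4 = -(-60)*4 = -30*(-8) = 240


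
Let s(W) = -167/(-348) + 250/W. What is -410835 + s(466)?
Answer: -33312062729/81084 ≈ -4.1083e+5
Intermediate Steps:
s(W) = 167/348 + 250/W (s(W) = -167*(-1/348) + 250/W = 167/348 + 250/W)
-410835 + s(466) = -410835 + (167/348 + 250/466) = -410835 + (167/348 + 250*(1/466)) = -410835 + (167/348 + 125/233) = -410835 + 82411/81084 = -33312062729/81084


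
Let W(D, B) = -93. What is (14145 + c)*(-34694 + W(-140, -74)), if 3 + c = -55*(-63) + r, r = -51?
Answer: -610720572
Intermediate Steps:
c = 3411 (c = -3 + (-55*(-63) - 51) = -3 + (3465 - 51) = -3 + 3414 = 3411)
(14145 + c)*(-34694 + W(-140, -74)) = (14145 + 3411)*(-34694 - 93) = 17556*(-34787) = -610720572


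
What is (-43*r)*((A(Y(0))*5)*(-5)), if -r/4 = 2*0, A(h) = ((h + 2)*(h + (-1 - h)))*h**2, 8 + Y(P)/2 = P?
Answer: 0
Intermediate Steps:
Y(P) = -16 + 2*P
A(h) = h**2*(-2 - h) (A(h) = ((2 + h)*(-1))*h**2 = (-2 - h)*h**2 = h**2*(-2 - h))
r = 0 (r = -8*0 = -4*0 = 0)
(-43*r)*((A(Y(0))*5)*(-5)) = (-43*0)*((((-16 + 2*0)**2*(-2 - (-16 + 2*0)))*5)*(-5)) = 0*((((-16 + 0)**2*(-2 - (-16 + 0)))*5)*(-5)) = 0*((((-16)**2*(-2 - 1*(-16)))*5)*(-5)) = 0*(((256*(-2 + 16))*5)*(-5)) = 0*(((256*14)*5)*(-5)) = 0*((3584*5)*(-5)) = 0*(17920*(-5)) = 0*(-89600) = 0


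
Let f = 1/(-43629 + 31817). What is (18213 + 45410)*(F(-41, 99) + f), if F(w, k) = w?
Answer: -30812173539/11812 ≈ -2.6085e+6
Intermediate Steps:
f = -1/11812 (f = 1/(-11812) = -1/11812 ≈ -8.4660e-5)
(18213 + 45410)*(F(-41, 99) + f) = (18213 + 45410)*(-41 - 1/11812) = 63623*(-484293/11812) = -30812173539/11812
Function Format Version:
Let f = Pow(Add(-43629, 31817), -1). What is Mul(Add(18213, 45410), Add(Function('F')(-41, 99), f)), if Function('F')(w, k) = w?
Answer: Rational(-30812173539, 11812) ≈ -2.6085e+6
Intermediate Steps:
f = Rational(-1, 11812) (f = Pow(-11812, -1) = Rational(-1, 11812) ≈ -8.4660e-5)
Mul(Add(18213, 45410), Add(Function('F')(-41, 99), f)) = Mul(Add(18213, 45410), Add(-41, Rational(-1, 11812))) = Mul(63623, Rational(-484293, 11812)) = Rational(-30812173539, 11812)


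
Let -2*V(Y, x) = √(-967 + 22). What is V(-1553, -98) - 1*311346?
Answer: -311346 - 3*I*√105/2 ≈ -3.1135e+5 - 15.37*I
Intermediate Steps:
V(Y, x) = -3*I*√105/2 (V(Y, x) = -√(-967 + 22)/2 = -3*I*√105/2)
V(-1553, -98) - 1*311346 = -3*I*√105/2 - 1*311346 = -3*I*√105/2 - 311346 = -311346 - 3*I*√105/2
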